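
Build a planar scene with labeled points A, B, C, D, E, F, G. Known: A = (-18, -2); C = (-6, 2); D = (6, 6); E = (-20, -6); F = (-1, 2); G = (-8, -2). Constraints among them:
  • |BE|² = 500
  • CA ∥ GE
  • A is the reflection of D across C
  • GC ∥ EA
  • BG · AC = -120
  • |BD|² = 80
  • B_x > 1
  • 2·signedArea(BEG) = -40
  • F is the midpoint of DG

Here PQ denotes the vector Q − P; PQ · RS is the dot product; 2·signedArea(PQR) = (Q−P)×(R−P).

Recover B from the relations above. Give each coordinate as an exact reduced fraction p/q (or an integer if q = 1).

B = (2, -2)

1. B_x = 2  [2·signedArea(BEG) = -40 ∩ BG · AC = -120]
2. B_y = -2  [2·signedArea(BEG) = -40 ∩ BG · AC = -120]
   → B = (2, -2)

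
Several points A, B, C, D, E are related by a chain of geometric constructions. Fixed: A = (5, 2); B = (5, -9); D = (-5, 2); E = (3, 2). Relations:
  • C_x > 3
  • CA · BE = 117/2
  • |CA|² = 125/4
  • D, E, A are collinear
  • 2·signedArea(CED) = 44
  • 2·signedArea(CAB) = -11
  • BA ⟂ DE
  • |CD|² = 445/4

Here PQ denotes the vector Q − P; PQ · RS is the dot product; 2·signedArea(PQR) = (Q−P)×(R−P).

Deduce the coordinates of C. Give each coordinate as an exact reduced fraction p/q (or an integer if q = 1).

C = (4, -7/2)

1. C_x = 4  [2·signedArea(CAB) = -11 ∩ 2·signedArea(CED) = 44]
2. C_y = -7/2  [2·signedArea(CAB) = -11 ∩ 2·signedArea(CED) = 44]
   → C = (4, -7/2)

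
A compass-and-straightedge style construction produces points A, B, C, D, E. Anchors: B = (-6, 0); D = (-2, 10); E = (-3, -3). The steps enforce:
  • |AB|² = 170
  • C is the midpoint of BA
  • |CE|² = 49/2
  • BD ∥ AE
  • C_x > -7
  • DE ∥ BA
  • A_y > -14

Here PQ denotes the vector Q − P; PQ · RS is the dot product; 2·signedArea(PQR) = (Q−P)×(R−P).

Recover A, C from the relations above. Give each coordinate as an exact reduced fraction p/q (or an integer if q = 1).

A = (-7, -13)
C = (-13/2, -13/2)

1. A_x = -7  [BD ∥ AE ∩ DE ∥ BA]
2. A_y = -13  [BD ∥ AE ∩ DE ∥ BA]
   → A = (-7, -13)
3. C_x = -13/2  [C is the midpoint of BA]
4. C_y = -13/2  [C is the midpoint of BA]
   → C = (-13/2, -13/2)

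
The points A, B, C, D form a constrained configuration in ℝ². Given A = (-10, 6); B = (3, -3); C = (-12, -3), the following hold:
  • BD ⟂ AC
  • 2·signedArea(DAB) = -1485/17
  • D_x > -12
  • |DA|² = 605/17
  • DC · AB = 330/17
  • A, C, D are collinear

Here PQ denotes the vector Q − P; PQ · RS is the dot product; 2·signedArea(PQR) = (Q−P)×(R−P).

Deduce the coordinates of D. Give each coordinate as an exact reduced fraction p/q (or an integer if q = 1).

1. D_x = -192/17  [A, C, D are collinear ∩ BD ⟂ AC]
2. D_y = 3/17  [A, C, D are collinear ∩ BD ⟂ AC]
   → D = (-192/17, 3/17)

D = (-192/17, 3/17)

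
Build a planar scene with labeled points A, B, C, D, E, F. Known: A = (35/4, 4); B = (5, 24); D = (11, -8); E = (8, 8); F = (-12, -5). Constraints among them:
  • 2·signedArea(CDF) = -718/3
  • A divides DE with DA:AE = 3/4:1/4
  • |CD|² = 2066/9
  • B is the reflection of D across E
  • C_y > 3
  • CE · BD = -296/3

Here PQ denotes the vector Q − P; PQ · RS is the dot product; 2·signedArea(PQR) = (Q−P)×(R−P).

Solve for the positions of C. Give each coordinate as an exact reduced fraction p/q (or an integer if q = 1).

1. C_x = 4/3  [2·signedArea(CDF) = -718/3 ∩ CE · BD = -296/3]
2. C_y = 11/3  [2·signedArea(CDF) = -718/3 ∩ CE · BD = -296/3]
   → C = (4/3, 11/3)

C = (4/3, 11/3)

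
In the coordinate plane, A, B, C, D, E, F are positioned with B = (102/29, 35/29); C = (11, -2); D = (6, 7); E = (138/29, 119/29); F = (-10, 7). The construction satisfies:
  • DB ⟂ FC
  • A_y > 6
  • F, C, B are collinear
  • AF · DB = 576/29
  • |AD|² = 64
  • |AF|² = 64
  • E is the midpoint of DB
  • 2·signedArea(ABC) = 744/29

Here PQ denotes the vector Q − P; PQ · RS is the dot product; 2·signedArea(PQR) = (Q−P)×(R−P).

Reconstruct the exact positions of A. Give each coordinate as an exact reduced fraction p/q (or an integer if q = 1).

A = (-2, 7)

1. A_x = -2  [line 93/29·x + 217/29·y + -1333/29 = 0 ∩ |AD|² = 64]
2. A_y = 7  [line 93/29·x + 217/29·y + -1333/29 = 0 ∩ |AD|² = 64]
   → A = (-2, 7)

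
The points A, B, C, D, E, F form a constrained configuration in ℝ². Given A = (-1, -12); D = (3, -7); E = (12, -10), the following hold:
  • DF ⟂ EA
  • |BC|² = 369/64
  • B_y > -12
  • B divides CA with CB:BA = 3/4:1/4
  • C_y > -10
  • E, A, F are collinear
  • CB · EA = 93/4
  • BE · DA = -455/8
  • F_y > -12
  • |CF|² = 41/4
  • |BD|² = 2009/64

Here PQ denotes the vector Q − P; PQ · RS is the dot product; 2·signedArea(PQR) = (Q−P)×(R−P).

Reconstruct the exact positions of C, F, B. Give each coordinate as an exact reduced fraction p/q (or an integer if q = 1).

1. F_x = 633/173  [E, A, F are collinear ∩ DF ⟂ EA]
2. F_y = -1952/173  [E, A, F are collinear ∩ DF ⟂ EA]
   → F = (633/173, -1952/173)
3. B_x = -1/2  [line 4·x + 5·y + 471/8 = 0 ∩ |BD|² = 2009/64]
4. B_y = -91/8  [line 4·x + 5·y + 471/8 = 0 ∩ |BD|² = 2009/64]
   → B = (-1/2, -91/8)
5. C_x = 1  [CB · EA = 93/4 ∩ B divides CA with CB:BA = 3/4:1/4]
6. C_y = -19/2  [CB · EA = 93/4 ∩ B divides CA with CB:BA = 3/4:1/4]
   → C = (1, -19/2)

B = (-1/2, -91/8)
C = (1, -19/2)
F = (633/173, -1952/173)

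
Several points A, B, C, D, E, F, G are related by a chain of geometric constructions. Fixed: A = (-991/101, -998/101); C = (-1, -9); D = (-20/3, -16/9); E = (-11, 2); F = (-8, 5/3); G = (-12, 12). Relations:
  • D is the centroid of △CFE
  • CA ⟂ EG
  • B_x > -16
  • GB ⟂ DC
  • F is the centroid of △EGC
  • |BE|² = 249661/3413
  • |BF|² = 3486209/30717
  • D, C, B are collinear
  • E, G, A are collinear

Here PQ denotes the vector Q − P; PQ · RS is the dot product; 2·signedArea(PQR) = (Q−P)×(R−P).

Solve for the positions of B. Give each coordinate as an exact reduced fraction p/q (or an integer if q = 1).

B = (-52526/3413, 31878/3413)

1. B_x = -52526/3413  [D, C, B are collinear ∩ GB ⟂ DC]
2. B_y = 31878/3413  [D, C, B are collinear ∩ GB ⟂ DC]
   → B = (-52526/3413, 31878/3413)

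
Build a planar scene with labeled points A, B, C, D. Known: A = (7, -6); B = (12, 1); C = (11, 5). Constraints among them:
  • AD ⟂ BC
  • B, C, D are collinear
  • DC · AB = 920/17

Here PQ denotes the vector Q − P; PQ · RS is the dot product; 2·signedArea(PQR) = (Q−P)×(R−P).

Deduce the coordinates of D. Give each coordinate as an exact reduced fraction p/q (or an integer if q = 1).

D = (227/17, -75/17)

1. D_x = 227/17  [B, C, D are collinear ∩ AD ⟂ BC]
2. D_y = -75/17  [B, C, D are collinear ∩ AD ⟂ BC]
   → D = (227/17, -75/17)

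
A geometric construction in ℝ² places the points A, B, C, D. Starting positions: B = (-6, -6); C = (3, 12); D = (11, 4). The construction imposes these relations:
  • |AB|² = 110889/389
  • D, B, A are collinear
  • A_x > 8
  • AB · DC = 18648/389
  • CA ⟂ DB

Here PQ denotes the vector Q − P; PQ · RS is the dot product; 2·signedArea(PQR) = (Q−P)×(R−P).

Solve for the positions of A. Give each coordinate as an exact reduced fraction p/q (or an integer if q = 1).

1. A_x = 3327/389  [D, B, A are collinear ∩ CA ⟂ DB]
2. A_y = 996/389  [D, B, A are collinear ∩ CA ⟂ DB]
   → A = (3327/389, 996/389)

A = (3327/389, 996/389)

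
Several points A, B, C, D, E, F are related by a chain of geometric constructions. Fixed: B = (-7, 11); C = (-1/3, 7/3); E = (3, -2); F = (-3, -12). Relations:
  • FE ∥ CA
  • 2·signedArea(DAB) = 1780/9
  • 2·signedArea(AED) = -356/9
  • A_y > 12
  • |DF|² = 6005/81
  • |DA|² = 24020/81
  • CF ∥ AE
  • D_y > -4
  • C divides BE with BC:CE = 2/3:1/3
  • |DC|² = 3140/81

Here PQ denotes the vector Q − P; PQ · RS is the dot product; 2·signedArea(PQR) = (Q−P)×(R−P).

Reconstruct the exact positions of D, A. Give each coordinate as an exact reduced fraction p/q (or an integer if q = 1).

A = (17/3, 37/3)
D = (-1/9, -35/9)

1. A_x = 17/3  [CF ∥ AE ∩ FE ∥ CA]
2. A_y = 37/3  [CF ∥ AE ∩ FE ∥ CA]
   → A = (17/3, 37/3)
3. D_x = -1/9  [2·signedArea(DAB) = 1780/9 ∩ 2·signedArea(AED) = -356/9]
4. D_y = -35/9  [2·signedArea(DAB) = 1780/9 ∩ 2·signedArea(AED) = -356/9]
   → D = (-1/9, -35/9)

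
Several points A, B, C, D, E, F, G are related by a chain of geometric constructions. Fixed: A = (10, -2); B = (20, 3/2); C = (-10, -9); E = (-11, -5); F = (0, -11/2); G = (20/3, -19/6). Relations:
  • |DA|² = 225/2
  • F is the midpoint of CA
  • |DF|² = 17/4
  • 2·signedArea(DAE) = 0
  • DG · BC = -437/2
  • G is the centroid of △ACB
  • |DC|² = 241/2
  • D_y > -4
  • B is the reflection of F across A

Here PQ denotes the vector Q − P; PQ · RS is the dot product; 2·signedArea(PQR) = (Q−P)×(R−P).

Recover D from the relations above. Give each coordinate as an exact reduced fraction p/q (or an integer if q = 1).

D = (-1/2, -7/2)

1. D_x = -1/2  [2·signedArea(DAE) = 0 ∩ DG · BC = -437/2]
2. D_y = -7/2  [2·signedArea(DAE) = 0 ∩ DG · BC = -437/2]
   → D = (-1/2, -7/2)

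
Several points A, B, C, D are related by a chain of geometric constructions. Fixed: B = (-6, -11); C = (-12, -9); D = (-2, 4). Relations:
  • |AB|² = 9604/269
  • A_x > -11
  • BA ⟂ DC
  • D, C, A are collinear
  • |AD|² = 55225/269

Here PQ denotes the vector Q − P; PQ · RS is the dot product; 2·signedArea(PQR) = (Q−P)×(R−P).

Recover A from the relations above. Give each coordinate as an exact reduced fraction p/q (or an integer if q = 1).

A = (-2888/269, -1979/269)

1. A_x = -2888/269  [D, C, A are collinear ∩ BA ⟂ DC]
2. A_y = -1979/269  [D, C, A are collinear ∩ BA ⟂ DC]
   → A = (-2888/269, -1979/269)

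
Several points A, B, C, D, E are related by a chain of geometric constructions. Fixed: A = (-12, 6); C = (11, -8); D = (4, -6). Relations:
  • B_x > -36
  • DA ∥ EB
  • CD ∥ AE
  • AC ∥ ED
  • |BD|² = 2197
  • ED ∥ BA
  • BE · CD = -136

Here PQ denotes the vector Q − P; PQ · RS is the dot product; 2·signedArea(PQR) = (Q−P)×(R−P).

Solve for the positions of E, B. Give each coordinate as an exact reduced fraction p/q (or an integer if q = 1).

1. E_x = -19  [AC ∥ ED ∩ CD ∥ AE]
2. E_y = 8  [AC ∥ ED ∩ CD ∥ AE]
   → E = (-19, 8)
3. B_x = -35  [ED ∥ BA ∩ DA ∥ EB]
4. B_y = 20  [ED ∥ BA ∩ DA ∥ EB]
   → B = (-35, 20)

B = (-35, 20)
E = (-19, 8)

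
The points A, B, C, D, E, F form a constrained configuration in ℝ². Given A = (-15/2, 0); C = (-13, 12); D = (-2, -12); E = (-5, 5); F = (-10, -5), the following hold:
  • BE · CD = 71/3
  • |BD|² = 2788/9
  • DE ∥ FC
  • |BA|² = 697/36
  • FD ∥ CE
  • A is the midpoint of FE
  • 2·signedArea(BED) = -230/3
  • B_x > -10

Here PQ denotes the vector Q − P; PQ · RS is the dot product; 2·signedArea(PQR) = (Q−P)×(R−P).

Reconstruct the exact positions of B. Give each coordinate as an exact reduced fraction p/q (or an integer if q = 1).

B = (-28/3, 4)

1. B_x = -28/3  [2·signedArea(BED) = -230/3 ∩ BE · CD = 71/3]
2. B_y = 4  [2·signedArea(BED) = -230/3 ∩ BE · CD = 71/3]
   → B = (-28/3, 4)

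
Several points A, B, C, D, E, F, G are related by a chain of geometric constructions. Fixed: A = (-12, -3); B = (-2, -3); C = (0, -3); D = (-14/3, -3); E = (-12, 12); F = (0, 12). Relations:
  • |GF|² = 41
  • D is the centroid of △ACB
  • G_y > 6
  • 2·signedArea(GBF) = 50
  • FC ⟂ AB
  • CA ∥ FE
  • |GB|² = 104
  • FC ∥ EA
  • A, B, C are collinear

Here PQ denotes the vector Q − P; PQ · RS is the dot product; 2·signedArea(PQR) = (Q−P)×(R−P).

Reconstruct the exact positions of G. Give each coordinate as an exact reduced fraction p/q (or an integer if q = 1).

1. G_x = -4  [line -15·x + 2·y + -74 = 0 ∩ |GB|² = 104]
2. G_y = 7  [line -15·x + 2·y + -74 = 0 ∩ |GB|² = 104]
   → G = (-4, 7)

G = (-4, 7)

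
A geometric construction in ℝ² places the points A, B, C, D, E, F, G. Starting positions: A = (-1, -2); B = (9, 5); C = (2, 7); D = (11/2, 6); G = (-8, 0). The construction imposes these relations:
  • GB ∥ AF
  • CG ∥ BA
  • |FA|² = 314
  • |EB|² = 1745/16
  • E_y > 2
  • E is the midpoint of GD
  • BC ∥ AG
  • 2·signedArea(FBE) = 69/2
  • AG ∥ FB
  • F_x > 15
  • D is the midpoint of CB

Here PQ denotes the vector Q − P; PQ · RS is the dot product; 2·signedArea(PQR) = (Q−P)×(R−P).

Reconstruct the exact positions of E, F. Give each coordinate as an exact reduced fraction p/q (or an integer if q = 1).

E = (-5/4, 3)
F = (16, 3)

1. E_x = -5/4  [E is the midpoint of GD]
2. E_y = 3  [E is the midpoint of GD]
   → E = (-5/4, 3)
3. F_x = 16  [AG ∥ FB ∩ GB ∥ AF]
4. F_y = 3  [AG ∥ FB ∩ GB ∥ AF]
   → F = (16, 3)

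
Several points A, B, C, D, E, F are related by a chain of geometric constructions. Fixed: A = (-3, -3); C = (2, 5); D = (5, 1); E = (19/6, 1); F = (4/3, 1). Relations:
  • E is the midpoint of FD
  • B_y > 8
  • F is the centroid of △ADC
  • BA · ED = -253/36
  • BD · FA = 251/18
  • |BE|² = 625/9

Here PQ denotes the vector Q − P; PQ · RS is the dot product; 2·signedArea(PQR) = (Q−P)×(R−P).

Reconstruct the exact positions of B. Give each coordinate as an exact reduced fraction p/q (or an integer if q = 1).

B = (5/6, 9)

1. B_x = 5/6  [BA · ED = -253/36 ∩ BD · FA = 251/18]
2. B_y = 9  [BA · ED = -253/36 ∩ BD · FA = 251/18]
   → B = (5/6, 9)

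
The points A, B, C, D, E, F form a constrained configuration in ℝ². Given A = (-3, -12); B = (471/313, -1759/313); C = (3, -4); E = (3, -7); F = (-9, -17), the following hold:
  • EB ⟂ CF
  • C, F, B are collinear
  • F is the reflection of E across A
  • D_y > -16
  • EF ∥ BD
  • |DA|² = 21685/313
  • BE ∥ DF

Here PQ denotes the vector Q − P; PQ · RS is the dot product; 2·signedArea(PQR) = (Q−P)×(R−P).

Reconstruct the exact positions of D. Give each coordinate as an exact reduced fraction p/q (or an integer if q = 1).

D = (-3285/313, -4889/313)

1. D_x = -3285/313  [BE ∥ DF ∩ EF ∥ BD]
2. D_y = -4889/313  [BE ∥ DF ∩ EF ∥ BD]
   → D = (-3285/313, -4889/313)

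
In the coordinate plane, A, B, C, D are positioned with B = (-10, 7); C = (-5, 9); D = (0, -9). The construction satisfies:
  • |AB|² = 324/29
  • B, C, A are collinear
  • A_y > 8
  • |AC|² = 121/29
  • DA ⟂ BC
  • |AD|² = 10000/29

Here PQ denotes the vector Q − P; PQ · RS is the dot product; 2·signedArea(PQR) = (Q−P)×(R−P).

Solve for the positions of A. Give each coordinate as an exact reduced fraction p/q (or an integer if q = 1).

A = (-200/29, 239/29)

1. A_x = -200/29  [B, C, A are collinear ∩ DA ⟂ BC]
2. A_y = 239/29  [B, C, A are collinear ∩ DA ⟂ BC]
   → A = (-200/29, 239/29)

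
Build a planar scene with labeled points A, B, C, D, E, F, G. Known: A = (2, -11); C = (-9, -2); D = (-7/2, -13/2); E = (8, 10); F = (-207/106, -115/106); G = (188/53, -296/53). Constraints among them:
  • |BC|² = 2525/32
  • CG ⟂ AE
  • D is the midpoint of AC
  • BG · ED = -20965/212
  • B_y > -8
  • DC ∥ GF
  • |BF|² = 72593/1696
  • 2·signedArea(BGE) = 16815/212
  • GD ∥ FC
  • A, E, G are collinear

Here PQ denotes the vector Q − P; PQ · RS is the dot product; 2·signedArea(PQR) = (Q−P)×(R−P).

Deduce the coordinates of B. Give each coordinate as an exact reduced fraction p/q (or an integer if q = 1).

B = (-17/8, -61/8)

1. B_x = -17/8  [BG · ED = -20965/212 ∩ 2·signedArea(BGE) = 16815/212]
2. B_y = -61/8  [BG · ED = -20965/212 ∩ 2·signedArea(BGE) = 16815/212]
   → B = (-17/8, -61/8)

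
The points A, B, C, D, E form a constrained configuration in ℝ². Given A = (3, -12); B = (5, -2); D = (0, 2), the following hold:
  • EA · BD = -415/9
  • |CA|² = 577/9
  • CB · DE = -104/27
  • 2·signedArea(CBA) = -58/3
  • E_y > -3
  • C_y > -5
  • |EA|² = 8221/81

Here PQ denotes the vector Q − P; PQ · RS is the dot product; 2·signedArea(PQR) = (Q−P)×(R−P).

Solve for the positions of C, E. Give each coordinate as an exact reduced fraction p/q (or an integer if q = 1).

C = (8/3, -4)
E = (16/9, -2)

1. C_x = 8/3  [line 10·x + -2·y + -104/3 = 0 ∩ |CA|² = 577/9]
2. C_y = -4  [line 10·x + -2·y + -104/3 = 0 ∩ |CA|² = 577/9]
   → C = (8/3, -4)
3. E_x = 16/9  [CB · DE = -104/27 ∩ EA · BD = -415/9]
4. E_y = -2  [CB · DE = -104/27 ∩ EA · BD = -415/9]
   → E = (16/9, -2)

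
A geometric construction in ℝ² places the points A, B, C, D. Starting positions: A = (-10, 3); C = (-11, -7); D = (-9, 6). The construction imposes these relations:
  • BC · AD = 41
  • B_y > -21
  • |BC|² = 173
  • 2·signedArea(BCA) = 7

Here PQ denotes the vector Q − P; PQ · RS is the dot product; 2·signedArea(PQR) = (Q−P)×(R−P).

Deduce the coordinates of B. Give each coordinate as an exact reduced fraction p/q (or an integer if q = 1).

B = (-13, -20)

1. B_x = -13  [BC · AD = 41 ∩ 2·signedArea(BCA) = 7]
2. B_y = -20  [BC · AD = 41 ∩ 2·signedArea(BCA) = 7]
   → B = (-13, -20)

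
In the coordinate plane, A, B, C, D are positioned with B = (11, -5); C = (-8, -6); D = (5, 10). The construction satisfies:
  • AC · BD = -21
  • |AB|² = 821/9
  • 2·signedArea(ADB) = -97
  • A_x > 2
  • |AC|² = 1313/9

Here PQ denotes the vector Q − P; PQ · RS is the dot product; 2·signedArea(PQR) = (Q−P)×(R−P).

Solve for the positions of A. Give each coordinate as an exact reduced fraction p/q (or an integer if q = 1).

1. A_x = 8/3  [2·signedArea(ADB) = -97 ∩ AC · BD = -21]
2. A_y = -1/3  [2·signedArea(ADB) = -97 ∩ AC · BD = -21]
   → A = (8/3, -1/3)

A = (8/3, -1/3)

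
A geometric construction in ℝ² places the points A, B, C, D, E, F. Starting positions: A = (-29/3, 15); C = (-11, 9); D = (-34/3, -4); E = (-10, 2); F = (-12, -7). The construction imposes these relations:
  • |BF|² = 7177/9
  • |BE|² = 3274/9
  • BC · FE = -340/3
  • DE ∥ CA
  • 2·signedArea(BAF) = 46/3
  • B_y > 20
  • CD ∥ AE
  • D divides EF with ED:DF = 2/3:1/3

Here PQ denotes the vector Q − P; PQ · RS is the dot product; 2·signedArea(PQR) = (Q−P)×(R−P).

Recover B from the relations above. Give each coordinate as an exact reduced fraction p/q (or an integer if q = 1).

1. B_x = -25/3  [2·signedArea(BAF) = 46/3 ∩ BC · FE = -340/3]
2. B_y = 21  [2·signedArea(BAF) = 46/3 ∩ BC · FE = -340/3]
   → B = (-25/3, 21)

B = (-25/3, 21)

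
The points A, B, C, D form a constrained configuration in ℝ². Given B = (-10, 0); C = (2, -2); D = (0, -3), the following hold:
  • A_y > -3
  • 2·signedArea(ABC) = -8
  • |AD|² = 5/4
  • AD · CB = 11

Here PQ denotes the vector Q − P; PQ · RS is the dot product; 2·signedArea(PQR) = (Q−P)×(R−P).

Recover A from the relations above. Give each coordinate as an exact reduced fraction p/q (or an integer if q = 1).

1. A_x = 1  [AD · CB = 11 ∩ 2·signedArea(ABC) = -8]
2. A_y = -5/2  [AD · CB = 11 ∩ 2·signedArea(ABC) = -8]
   → A = (1, -5/2)

A = (1, -5/2)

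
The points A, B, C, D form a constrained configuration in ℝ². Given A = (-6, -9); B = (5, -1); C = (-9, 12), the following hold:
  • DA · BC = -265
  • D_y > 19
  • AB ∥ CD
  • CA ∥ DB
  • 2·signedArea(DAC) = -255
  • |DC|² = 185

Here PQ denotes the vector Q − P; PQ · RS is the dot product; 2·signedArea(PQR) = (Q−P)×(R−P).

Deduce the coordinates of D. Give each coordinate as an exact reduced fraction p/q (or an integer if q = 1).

D = (2, 20)

1. D_x = 2  [CA ∥ DB ∩ AB ∥ CD]
2. D_y = 20  [CA ∥ DB ∩ AB ∥ CD]
   → D = (2, 20)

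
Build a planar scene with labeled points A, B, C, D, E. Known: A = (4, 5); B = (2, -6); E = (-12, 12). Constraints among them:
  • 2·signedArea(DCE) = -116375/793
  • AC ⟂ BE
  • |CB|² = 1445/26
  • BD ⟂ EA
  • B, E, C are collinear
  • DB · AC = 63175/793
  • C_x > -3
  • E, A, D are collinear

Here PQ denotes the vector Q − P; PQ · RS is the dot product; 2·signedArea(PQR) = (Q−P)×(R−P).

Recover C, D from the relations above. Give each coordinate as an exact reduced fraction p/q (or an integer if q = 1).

1. C_x = -67/26  [B, E, C are collinear ∩ AC ⟂ BE]
2. C_y = -3/26  [B, E, C are collinear ∩ AC ⟂ BE]
   → C = (-67/26, -3/26)
3. D_x = 388/61  [E, A, D are collinear ∩ BD ⟂ EA]
4. D_y = 242/61  [E, A, D are collinear ∩ BD ⟂ EA]
   → D = (388/61, 242/61)

C = (-67/26, -3/26)
D = (388/61, 242/61)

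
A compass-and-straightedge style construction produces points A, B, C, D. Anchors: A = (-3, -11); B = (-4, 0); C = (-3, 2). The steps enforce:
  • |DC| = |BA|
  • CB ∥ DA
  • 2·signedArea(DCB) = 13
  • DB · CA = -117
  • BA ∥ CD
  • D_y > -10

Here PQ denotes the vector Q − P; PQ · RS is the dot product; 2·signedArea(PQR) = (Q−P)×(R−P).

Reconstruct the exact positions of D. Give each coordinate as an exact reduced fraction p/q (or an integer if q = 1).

1. D_x = -2  [CB ∥ DA ∩ BA ∥ CD]
2. D_y = -9  [CB ∥ DA ∩ BA ∥ CD]
   → D = (-2, -9)

D = (-2, -9)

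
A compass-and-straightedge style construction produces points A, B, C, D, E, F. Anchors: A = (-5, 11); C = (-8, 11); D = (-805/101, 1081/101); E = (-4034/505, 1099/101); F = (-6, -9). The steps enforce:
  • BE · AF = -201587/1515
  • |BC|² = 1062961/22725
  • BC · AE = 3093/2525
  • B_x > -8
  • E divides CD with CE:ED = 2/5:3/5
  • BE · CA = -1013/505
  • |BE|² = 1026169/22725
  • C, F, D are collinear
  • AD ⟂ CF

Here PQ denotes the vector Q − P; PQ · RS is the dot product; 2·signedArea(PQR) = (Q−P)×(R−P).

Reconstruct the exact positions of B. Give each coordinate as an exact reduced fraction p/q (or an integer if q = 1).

B = (-11089/1515, 1271/303)

1. B_x = -11089/1515  [BE · CA = -1013/505 ∩ BE · AF = -201587/1515]
2. B_y = 1271/303  [BE · CA = -1013/505 ∩ BE · AF = -201587/1515]
   → B = (-11089/1515, 1271/303)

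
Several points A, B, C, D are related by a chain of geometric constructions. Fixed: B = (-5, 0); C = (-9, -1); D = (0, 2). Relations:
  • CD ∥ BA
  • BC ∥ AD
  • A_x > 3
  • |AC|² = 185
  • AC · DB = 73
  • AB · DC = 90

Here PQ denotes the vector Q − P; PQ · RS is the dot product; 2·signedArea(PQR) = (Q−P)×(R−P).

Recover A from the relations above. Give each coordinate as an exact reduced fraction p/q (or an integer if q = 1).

1. A_x = 4  [BC ∥ AD ∩ CD ∥ BA]
2. A_y = 3  [BC ∥ AD ∩ CD ∥ BA]
   → A = (4, 3)

A = (4, 3)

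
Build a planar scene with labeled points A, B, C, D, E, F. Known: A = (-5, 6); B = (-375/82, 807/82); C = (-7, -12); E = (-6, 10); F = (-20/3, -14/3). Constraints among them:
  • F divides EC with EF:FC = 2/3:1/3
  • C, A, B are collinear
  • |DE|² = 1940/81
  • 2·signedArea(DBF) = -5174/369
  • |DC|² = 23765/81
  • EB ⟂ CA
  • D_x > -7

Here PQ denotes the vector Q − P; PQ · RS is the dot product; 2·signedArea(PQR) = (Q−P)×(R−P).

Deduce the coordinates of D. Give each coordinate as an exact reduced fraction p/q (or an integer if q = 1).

D = (-56/9, 46/9)

1. D_x = -56/9  [line 3569/246·x + -515/246·y + 37259/369 = 0 ∩ |DC|² = 23765/81]
2. D_y = 46/9  [line 3569/246·x + -515/246·y + 37259/369 = 0 ∩ |DC|² = 23765/81]
   → D = (-56/9, 46/9)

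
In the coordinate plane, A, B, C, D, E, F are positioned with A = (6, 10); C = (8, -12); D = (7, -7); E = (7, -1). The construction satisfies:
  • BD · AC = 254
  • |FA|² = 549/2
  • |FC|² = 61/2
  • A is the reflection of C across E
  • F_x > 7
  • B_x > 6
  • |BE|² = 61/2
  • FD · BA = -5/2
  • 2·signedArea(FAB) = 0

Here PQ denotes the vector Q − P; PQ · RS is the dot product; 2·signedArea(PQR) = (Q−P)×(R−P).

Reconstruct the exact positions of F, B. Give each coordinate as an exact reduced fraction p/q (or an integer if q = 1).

B = (13/2, 9/2)
F = (15/2, -13/2)

1. B_x = 13/2  [line -2·x + 22·y + -86 = 0 ∩ |BE|² = 61/2]
2. B_y = 9/2  [line -2·x + 22·y + -86 = 0 ∩ |BE|² = 61/2]
   → B = (13/2, 9/2)
3. F_x = 15/2  [2·signedArea(FAB) = 0 ∩ FD · BA = -5/2]
4. F_y = -13/2  [2·signedArea(FAB) = 0 ∩ FD · BA = -5/2]
   → F = (15/2, -13/2)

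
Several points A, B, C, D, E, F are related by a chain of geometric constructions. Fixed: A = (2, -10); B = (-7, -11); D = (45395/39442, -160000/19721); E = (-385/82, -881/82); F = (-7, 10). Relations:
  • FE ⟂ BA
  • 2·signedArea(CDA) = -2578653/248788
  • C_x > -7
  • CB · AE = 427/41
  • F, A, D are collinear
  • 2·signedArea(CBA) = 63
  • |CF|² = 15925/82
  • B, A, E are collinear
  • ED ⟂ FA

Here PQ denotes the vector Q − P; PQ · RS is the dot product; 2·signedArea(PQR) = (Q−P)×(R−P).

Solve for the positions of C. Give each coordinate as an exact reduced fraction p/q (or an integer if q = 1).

C = (-511/82, -321/82)

1. C_x = -511/82  [2·signedArea(CBA) = 63 ∩ CB · AE = 427/41]
2. C_y = -321/82  [2·signedArea(CBA) = 63 ∩ CB · AE = 427/41]
   → C = (-511/82, -321/82)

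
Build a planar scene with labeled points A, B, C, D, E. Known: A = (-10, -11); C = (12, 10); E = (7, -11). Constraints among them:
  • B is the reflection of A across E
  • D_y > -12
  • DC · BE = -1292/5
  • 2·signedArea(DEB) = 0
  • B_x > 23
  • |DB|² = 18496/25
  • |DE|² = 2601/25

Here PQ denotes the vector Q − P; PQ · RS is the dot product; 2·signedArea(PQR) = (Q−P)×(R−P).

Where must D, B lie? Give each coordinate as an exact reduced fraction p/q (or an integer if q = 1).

1. B_x = 24  [B is the reflection of A across E]
2. B_y = -11  [B is the reflection of A across E]
   → B = (24, -11)
3. D_x = -16/5  [2·signedArea(DEB) = 0 ∩ DC · BE = -1292/5]
4. D_y = -11  [2·signedArea(DEB) = 0 ∩ DC · BE = -1292/5]
   → D = (-16/5, -11)

B = (24, -11)
D = (-16/5, -11)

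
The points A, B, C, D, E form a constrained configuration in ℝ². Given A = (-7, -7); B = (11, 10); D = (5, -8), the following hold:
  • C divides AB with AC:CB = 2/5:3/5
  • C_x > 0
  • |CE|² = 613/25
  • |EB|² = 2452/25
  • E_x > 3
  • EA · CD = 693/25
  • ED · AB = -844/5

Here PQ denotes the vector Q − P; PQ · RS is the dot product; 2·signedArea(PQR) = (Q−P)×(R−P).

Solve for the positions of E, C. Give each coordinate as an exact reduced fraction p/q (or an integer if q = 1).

C = (1/5, -1/5)
E = (19/5, 16/5)

1. E_x = 19/5  [line -18·x + -17·y + 614/5 = 0 ∩ |EB|² = 2452/25]
2. E_y = 16/5  [line -18·x + -17·y + 614/5 = 0 ∩ |EB|² = 2452/25]
   → E = (19/5, 16/5)
3. C_x = 1/5  [C divides AB with AC:CB = 2/5:3/5]
4. C_y = -1/5  [C divides AB with AC:CB = 2/5:3/5]
   → C = (1/5, -1/5)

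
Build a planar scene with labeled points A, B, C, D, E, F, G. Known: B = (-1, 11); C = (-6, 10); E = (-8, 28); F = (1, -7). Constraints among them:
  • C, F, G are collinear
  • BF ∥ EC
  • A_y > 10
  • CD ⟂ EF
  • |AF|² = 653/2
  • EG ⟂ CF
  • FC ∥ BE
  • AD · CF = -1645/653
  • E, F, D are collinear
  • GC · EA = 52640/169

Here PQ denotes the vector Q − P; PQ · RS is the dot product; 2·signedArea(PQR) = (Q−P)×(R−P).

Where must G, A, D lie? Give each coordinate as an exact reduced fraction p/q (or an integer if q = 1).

1. G_x = -2134/169  [C, F, G are collinear ∩ EG ⟂ CF]
2. G_y = 4410/169  [C, F, G are collinear ∩ EG ⟂ CF]
   → G = (-2134/169, 4410/169)
3. A_x = -7/2  [line 1120/169·x + -2720/169·y + 32480/169 = 0 ∩ |AF|² = 653/2]
4. A_y = 21/2  [line 1120/169·x + -2720/169·y + 32480/169 = 0 ∩ |AF|² = 653/2]
   → A = (-7/2, 21/2)
5. D_x = -2308/653  [AD · CF = -1645/653 ∩ E, F, D are collinear]
6. D_y = 6944/653  [AD · CF = -1645/653 ∩ E, F, D are collinear]
   → D = (-2308/653, 6944/653)

A = (-7/2, 21/2)
D = (-2308/653, 6944/653)
G = (-2134/169, 4410/169)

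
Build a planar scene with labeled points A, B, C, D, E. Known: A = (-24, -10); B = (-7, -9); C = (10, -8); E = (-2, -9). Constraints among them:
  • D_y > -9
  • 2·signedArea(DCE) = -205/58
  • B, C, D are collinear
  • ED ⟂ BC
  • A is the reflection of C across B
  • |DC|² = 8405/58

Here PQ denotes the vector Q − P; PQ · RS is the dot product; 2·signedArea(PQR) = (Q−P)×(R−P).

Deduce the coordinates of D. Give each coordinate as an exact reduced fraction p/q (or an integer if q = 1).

1. D_x = -117/58  [B, C, D are collinear ∩ ED ⟂ BC]
2. D_y = -505/58  [B, C, D are collinear ∩ ED ⟂ BC]
   → D = (-117/58, -505/58)

D = (-117/58, -505/58)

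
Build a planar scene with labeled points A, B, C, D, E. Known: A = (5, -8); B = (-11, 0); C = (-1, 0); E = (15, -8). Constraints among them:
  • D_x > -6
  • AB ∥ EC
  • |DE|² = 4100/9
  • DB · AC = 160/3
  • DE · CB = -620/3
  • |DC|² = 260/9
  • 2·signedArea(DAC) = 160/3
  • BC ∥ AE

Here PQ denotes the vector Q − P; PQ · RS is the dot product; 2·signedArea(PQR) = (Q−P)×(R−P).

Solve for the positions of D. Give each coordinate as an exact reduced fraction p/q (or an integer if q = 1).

D = (-17/3, -8/3)

1. D_x = -17/3  [2·signedArea(DAC) = 160/3 ∩ DB · AC = 160/3]
2. D_y = -8/3  [2·signedArea(DAC) = 160/3 ∩ DB · AC = 160/3]
   → D = (-17/3, -8/3)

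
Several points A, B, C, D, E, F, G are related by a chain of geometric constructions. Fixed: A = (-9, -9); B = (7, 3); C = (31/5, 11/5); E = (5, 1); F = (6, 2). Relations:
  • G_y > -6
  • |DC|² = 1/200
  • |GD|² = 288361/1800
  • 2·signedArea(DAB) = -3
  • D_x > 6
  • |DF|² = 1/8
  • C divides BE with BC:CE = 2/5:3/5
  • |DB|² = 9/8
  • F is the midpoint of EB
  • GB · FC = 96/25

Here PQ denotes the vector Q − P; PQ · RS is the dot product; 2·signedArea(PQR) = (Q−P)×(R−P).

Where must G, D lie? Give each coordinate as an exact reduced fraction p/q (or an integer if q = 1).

1. D_x = 25/4  [line -12·x + 16·y + 39 = 0 ∩ |DF|² = 1/8]
2. D_y = 9/4  [line -12·x + 16·y + 39 = 0 ∩ |DF|² = 1/8]
   → D = (25/4, 9/4)
3. G_x = -59/15  [line -1/5·x + -1/5·y + -46/25 = 0 ∩ |GD|² = 288361/1800]
4. G_y = -79/15  [line -1/5·x + -1/5·y + -46/25 = 0 ∩ |GD|² = 288361/1800]
   → G = (-59/15, -79/15)

D = (25/4, 9/4)
G = (-59/15, -79/15)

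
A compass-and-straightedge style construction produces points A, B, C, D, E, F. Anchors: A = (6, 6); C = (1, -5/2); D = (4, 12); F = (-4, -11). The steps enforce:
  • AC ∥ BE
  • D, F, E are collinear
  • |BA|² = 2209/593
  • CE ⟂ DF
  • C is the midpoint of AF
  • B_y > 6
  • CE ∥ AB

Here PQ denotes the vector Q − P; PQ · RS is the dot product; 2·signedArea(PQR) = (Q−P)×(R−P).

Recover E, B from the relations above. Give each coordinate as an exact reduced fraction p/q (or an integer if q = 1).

B = (2477/593, 3934/593)
E = (-488/593, -2213/1186)

1. E_x = -488/593  [D, F, E are collinear ∩ CE ⟂ DF]
2. E_y = -2213/1186  [D, F, E are collinear ∩ CE ⟂ DF]
   → E = (-488/593, -2213/1186)
3. B_x = 2477/593  [AC ∥ BE ∩ CE ∥ AB]
4. B_y = 3934/593  [AC ∥ BE ∩ CE ∥ AB]
   → B = (2477/593, 3934/593)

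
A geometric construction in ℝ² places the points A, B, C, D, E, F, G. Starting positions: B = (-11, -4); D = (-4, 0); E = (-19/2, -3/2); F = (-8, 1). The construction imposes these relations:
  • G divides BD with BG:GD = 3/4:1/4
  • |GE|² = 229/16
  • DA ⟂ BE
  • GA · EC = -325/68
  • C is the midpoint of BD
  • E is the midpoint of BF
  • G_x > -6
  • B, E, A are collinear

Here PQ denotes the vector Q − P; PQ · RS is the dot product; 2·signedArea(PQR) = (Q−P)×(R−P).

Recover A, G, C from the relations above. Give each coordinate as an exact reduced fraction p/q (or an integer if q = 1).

A = (-251/34, 69/34)
C = (-15/2, -2)
G = (-23/4, -1)

1. A_x = -251/34  [B, E, A are collinear ∩ DA ⟂ BE]
2. A_y = 69/34  [B, E, A are collinear ∩ DA ⟂ BE]
   → A = (-251/34, 69/34)
3. G_x = -23/4  [G divides BD with BG:GD = 3/4:1/4]
4. G_y = -1  [G divides BD with BG:GD = 3/4:1/4]
   → G = (-23/4, -1)
5. C_x = -15/2  [C is the midpoint of BD]
6. C_y = -2  [C is the midpoint of BD]
   → C = (-15/2, -2)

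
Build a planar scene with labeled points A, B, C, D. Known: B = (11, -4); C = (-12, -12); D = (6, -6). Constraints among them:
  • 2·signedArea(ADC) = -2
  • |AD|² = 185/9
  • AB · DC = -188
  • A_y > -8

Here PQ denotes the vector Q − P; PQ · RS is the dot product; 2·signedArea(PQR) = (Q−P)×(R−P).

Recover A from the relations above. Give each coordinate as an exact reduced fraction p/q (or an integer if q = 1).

A = (5/3, -22/3)

1. A_x = 5/3  [AB · DC = -188 ∩ 2·signedArea(ADC) = -2]
2. A_y = -22/3  [AB · DC = -188 ∩ 2·signedArea(ADC) = -2]
   → A = (5/3, -22/3)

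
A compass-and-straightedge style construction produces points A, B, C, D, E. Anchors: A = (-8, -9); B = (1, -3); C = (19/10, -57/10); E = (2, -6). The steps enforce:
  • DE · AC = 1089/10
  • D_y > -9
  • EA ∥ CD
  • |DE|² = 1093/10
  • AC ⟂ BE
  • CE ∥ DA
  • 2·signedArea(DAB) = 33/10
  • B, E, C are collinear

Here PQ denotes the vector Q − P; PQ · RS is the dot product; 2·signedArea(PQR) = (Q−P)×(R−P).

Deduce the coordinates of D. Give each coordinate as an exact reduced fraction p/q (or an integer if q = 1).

D = (-81/10, -87/10)

1. D_x = -81/10  [CE ∥ DA ∩ EA ∥ CD]
2. D_y = -87/10  [CE ∥ DA ∩ EA ∥ CD]
   → D = (-81/10, -87/10)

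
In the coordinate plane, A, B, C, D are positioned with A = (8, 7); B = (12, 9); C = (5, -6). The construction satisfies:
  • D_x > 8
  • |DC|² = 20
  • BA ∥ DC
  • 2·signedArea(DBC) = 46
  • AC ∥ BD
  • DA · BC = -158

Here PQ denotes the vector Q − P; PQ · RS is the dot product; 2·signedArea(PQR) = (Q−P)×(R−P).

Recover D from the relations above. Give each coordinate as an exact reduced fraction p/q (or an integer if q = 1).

D = (9, -4)

1. D_x = 9  [BA ∥ DC ∩ AC ∥ BD]
2. D_y = -4  [BA ∥ DC ∩ AC ∥ BD]
   → D = (9, -4)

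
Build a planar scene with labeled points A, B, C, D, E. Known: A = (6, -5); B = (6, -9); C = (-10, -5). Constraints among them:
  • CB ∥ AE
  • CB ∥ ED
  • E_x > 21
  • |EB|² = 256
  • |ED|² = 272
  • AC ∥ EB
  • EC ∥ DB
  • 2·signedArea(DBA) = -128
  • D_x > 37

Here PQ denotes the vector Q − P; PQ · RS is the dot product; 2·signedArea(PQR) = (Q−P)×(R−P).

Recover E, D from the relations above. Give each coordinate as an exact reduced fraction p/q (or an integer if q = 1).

D = (38, -13)
E = (22, -9)

1. E_x = 22  [AC ∥ EB ∩ CB ∥ AE]
2. E_y = -9  [AC ∥ EB ∩ CB ∥ AE]
   → E = (22, -9)
3. D_x = 38  [EC ∥ DB ∩ CB ∥ ED]
4. D_y = -13  [EC ∥ DB ∩ CB ∥ ED]
   → D = (38, -13)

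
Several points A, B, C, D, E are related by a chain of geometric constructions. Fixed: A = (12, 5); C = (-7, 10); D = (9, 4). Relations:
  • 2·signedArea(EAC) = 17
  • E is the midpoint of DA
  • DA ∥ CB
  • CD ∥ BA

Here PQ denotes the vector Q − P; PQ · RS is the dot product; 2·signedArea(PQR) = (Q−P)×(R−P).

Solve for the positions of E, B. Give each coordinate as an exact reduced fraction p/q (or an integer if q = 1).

B = (-4, 11)
E = (21/2, 9/2)

1. E_x = 21/2  [E is the midpoint of DA]
2. E_y = 9/2  [E is the midpoint of DA]
   → E = (21/2, 9/2)
3. B_x = -4  [CD ∥ BA ∩ DA ∥ CB]
4. B_y = 11  [CD ∥ BA ∩ DA ∥ CB]
   → B = (-4, 11)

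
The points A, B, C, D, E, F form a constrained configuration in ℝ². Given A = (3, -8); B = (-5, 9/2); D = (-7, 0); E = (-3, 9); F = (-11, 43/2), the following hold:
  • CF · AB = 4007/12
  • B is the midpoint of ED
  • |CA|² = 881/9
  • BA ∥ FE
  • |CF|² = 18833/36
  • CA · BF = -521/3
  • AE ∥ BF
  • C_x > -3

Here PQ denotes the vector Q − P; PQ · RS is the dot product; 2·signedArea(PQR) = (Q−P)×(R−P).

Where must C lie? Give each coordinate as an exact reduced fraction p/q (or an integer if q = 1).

1. C_x = -7/3  [CF · AB = 4007/12 ∩ CA · BF = -521/3]
2. C_y = 1/3  [CF · AB = 4007/12 ∩ CA · BF = -521/3]
   → C = (-7/3, 1/3)

C = (-7/3, 1/3)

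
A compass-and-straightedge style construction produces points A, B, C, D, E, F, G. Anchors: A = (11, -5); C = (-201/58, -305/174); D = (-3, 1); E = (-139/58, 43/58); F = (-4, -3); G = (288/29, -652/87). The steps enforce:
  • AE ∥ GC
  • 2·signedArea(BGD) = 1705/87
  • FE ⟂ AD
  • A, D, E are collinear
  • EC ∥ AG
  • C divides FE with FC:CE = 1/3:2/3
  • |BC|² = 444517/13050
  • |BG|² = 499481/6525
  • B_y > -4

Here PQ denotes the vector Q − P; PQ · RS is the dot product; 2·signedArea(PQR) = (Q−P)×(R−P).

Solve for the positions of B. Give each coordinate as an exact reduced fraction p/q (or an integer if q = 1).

B = (2, -19/5)

1. B_x = 2  [line -739/87·x + -375/29·y + -2797/87 = 0 ∩ |BG|² = 499481/6525]
2. B_y = -19/5  [line -739/87·x + -375/29·y + -2797/87 = 0 ∩ |BG|² = 499481/6525]
   → B = (2, -19/5)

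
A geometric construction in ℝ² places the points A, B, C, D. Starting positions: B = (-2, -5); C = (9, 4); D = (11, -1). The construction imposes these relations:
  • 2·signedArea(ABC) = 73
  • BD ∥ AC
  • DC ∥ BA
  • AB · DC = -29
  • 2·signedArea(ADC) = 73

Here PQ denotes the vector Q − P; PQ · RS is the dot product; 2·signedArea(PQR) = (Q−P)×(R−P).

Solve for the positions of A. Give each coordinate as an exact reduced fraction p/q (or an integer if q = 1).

1. A_x = -4  [BD ∥ AC ∩ DC ∥ BA]
2. A_y = 0  [BD ∥ AC ∩ DC ∥ BA]
   → A = (-4, 0)

A = (-4, 0)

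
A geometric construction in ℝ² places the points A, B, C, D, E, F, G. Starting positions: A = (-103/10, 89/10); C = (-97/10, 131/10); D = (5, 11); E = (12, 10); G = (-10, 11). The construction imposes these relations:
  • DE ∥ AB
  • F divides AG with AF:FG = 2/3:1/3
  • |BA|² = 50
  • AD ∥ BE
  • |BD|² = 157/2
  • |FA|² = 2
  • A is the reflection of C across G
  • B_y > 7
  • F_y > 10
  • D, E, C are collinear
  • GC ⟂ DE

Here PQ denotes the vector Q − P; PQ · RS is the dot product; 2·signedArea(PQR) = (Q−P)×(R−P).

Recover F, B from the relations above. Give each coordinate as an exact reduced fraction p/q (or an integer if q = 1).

B = (-33/10, 79/10)
F = (-101/10, 103/10)

1. F_x = -101/10  [F divides AG with AF:FG = 2/3:1/3]
2. F_y = 103/10  [F divides AG with AF:FG = 2/3:1/3]
   → F = (-101/10, 103/10)
3. B_x = -33/10  [AD ∥ BE ∩ DE ∥ AB]
4. B_y = 79/10  [AD ∥ BE ∩ DE ∥ AB]
   → B = (-33/10, 79/10)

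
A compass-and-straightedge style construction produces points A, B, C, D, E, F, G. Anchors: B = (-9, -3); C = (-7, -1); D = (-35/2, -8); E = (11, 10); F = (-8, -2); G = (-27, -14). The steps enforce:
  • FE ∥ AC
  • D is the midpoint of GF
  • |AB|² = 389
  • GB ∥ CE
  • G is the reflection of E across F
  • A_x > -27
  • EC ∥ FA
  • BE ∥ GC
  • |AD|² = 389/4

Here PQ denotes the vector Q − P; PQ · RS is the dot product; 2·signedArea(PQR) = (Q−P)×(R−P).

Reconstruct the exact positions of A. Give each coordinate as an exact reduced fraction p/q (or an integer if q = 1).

A = (-26, -13)

1. A_x = -26  [FE ∥ AC ∩ EC ∥ FA]
2. A_y = -13  [FE ∥ AC ∩ EC ∥ FA]
   → A = (-26, -13)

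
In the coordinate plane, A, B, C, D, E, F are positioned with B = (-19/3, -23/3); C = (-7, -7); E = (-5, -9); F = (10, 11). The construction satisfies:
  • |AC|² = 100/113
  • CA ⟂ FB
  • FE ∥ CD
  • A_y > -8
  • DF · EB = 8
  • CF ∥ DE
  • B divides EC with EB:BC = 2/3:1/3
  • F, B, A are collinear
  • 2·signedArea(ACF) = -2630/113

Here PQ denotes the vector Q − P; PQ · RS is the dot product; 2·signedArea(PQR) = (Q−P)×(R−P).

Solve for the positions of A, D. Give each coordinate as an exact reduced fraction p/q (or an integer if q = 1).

1. A_x = -711/113  [F, B, A are collinear ∩ CA ⟂ FB]
2. A_y = -861/113  [F, B, A are collinear ∩ CA ⟂ FB]
   → A = (-711/113, -861/113)
3. D_x = -22  [CF ∥ DE ∩ FE ∥ CD]
4. D_y = -27  [CF ∥ DE ∩ FE ∥ CD]
   → D = (-22, -27)

A = (-711/113, -861/113)
D = (-22, -27)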